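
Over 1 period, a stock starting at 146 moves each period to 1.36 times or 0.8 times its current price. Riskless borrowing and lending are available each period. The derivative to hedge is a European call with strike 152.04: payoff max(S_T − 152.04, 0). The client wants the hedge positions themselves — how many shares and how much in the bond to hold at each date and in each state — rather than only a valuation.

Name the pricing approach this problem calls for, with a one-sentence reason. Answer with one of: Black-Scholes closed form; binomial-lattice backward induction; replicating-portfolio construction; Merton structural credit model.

Key observation: since the answer must list Δ and B at each node of the 1.36/0.8 lattice on 146, the replicating-portfolio method — solving the two-state system at every node — is the one that applies.

framework: replicating-portfolio construction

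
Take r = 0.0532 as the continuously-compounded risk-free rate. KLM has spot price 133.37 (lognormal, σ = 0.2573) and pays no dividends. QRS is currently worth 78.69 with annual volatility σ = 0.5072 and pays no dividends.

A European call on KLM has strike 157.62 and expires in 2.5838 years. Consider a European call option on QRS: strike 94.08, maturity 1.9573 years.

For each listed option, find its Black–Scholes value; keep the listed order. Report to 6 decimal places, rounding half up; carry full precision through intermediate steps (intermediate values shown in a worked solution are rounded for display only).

price(KLM call K=157.62) = 20.230680
price(QRS call K=94.08) = 19.737480

[KLM call K=157.62]
σ√T = 0.2573·√2.5838 = 0.413589
d₁ = (ln(S/K) + (r+σ²/2)T) / (σ√T) = (ln(133.37/157.62) + (0.0532+0.2573²/2)·2.5838) / 0.413589 = (-0.167060 + 0.222986) / 0.413589 = 0.135222
d₂ = d₁ − σ√T = 0.135222 − 0.413589 = -0.278367
e^{−rT} = 0.871571
N(d₁) = 0.553782,  N(d₂) = 0.390365
price = S·N(d₁) − K·e^{−rT}·N(d₂) = 73.857878 − 53.627198 = 20.230680
[QRS call K=94.08]
σ√T = 0.5072·√1.9573 = 0.709591
d₁ = (ln(S/K) + (r+σ²/2)T) / (σ√T) = (ln(78.69/94.08) + (0.0532+0.5072²/2)·1.9573) / 0.709591 = (-0.178629 + 0.355888) / 0.709591 = 0.249804
d₂ = d₁ − σ√T = 0.249804 − 0.709591 = -0.459787
e^{−rT} = 0.901110
N(d₁) = 0.598630,  N(d₂) = 0.322835
price = S·N(d₁) − K·e^{−rT}·N(d₂) = 47.106231 − 27.368751 = 19.737480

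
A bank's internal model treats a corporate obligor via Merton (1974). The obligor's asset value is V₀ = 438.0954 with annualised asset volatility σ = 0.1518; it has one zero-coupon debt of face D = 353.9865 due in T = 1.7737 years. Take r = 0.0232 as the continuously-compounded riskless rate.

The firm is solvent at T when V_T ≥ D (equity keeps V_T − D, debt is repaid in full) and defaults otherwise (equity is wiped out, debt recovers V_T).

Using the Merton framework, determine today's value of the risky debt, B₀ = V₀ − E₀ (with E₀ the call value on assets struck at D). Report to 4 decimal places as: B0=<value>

Apply the equity-as-call identities (strike 353.9865, horizon 1.7737 years):
d₁ = [ln(V₀/D) + (r + σ²/2)T] / (σ√T)
   = [ln(438.0954/353.9865) + (0.0232 + 0.5·0.1518²)·1.7737] / (0.1518·√1.7737)
   = [0.213178 + 0.061586] / 0.202168 = 1.359088
d₂ = d₁ − σ√T = 1.359088 − 0.202168 = 1.156920
N(d₁) = 0.912941,  N(d₂) = 0.876347,  e^(−rT) = 0.959685
E₀ = V₀·N(d₁) − D·e^(−rT)·N(d₂)
   = 438.0954·0.912941 − 353.9865·0.959685·0.876347 = 102.246130
B₀ = V₀ − E₀ = 438.0954 − 102.246130 = 335.849270

B0=335.8493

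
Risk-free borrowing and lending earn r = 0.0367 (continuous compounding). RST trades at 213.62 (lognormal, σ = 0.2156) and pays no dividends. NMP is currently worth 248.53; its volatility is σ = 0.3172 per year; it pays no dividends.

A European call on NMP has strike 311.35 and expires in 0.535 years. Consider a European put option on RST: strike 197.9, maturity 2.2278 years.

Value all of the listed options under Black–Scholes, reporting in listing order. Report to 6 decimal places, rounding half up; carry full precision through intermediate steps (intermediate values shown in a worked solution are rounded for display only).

price(NMP call K=311.35) = 6.549721
price(RST put K=197.9) = 12.645198

[NMP call K=311.35]
σ√T = 0.3172·√0.535 = 0.232012
d₁ = (ln(S/K) + (r+σ²/2)T) / (σ√T) = (ln(248.53/311.35) + (0.0367+0.3172²/2)·0.535) / 0.232012 = (-0.225354 + 0.046549) / 0.232012 = -0.770672
d₂ = d₁ − σ√T = -0.770672 − 0.232012 = -1.002683
e^{−rT} = 0.980557
N(d₁) = 0.220451,  N(d₂) = 0.158007
price = S·N(d₁) − K·e^{−rT}·N(d₂) = 54.788646 − 48.238924 = 6.549721
[RST put K=197.9]
σ√T = 0.2156·√2.2278 = 0.321801
d₁ = (ln(S/K) + (r+σ²/2)T) / (σ√T) = (ln(213.62/197.9) + (0.0367+0.2156²/2)·2.2278) / 0.321801 = (0.076437 + 0.133538) / 0.321801 = 0.652500
d₂ = d₁ − σ√T = 0.652500 − 0.321801 = 0.330700
e^{−rT} = 0.921493
N(−d₁) = 0.257039,  N(−d₂) = 0.370436
price = K·e^{−rT}·N(−d₂) − S·N(−d₁) = 67.553928 − 54.908730 = 12.645198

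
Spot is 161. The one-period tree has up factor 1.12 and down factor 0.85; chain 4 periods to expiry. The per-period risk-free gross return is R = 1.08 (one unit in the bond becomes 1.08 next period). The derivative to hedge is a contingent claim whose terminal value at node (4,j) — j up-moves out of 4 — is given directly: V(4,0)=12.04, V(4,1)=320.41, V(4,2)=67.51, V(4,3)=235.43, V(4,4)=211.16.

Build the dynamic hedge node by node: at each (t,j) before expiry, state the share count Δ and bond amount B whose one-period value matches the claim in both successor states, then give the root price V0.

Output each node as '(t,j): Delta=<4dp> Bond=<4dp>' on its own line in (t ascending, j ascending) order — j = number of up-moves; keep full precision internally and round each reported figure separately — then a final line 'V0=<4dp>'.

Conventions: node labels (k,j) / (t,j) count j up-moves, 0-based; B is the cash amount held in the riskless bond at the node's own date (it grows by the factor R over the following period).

No-arbitrage ⇒ martingale measure with p* = (R−d)/(u−d) = 0.8519.
Expiry values: V(4,0)=12.0400, V(4,1)=320.4100, V(4,2)=67.5100, V(4,3)=235.4300, V(4,4)=211.1600
(3,0): S=98.8741. Δ = (V_up−V_dn)/(S_up−S_dn) = (320.4100−12.0400)/(110.7390−84.0430) = 11.5512. V = [p*·320.4100 + (1−p*)·12.0400]/1.08 = 254.3755. B = V − Δ·S = -887.7356.
(3,1): S=130.2812. Δ = (V_up−V_dn)/(S_up−S_dn) = (67.5100−320.4100)/(145.9149−110.7390) = -7.1896. V = [p*·67.5100 + (1−p*)·320.4100]/1.08 = 97.2006. B = V − Δ·S = 1033.8673.
(3,2): S=171.6646. Δ = (V_up−V_dn)/(S_up−S_dn) = (235.4300−67.5100)/(192.2644−145.9149) = 3.6229. V = [p*·235.4300 + (1−p*)·67.5100]/1.08 = 194.9564. B = V − Δ·S = -426.9695.
(3,3): S=226.1934. Δ = (V_up−V_dn)/(S_up−S_dn) = (211.1600−235.4300)/(253.3366−192.2644) = -0.3974. V = [p*·211.1600 + (1−p*)·235.4300]/1.08 = 198.8477. B = V − Δ·S = 288.7366.
(2,0): S=116.3225. Δ = (V_up−V_dn)/(S_up−S_dn) = (97.2006−254.3755)/(130.2812−98.8741) = -5.0044. V = [p*·97.2006 + (1−p*)·254.3755]/1.08 = 111.5609. B = V − Δ·S = 693.6902.
(2,1): S=153.2720. Δ = (V_up−V_dn)/(S_up−S_dn) = (194.9564−97.2006)/(171.6646−130.2812) = 2.3622. V = [p*·194.9564 + (1−p*)·97.2006]/1.08 = 167.1057. B = V − Δ·S = -194.9530.
(2,2): S=201.9584. Δ = (V_up−V_dn)/(S_up−S_dn) = (198.8477−194.9564)/(226.1934−171.6646) = 0.0714. V = [p*·198.8477 + (1−p*)·194.9564]/1.08 = 183.5845. B = V − Δ·S = 169.1723.
(1,0): S=136.8500. Δ = (V_up−V_dn)/(S_up−S_dn) = (167.1057−111.5609)/(153.2720−116.3225) = 1.5033. V = [p*·167.1057 + (1−p*)·111.5609]/1.08 = 147.1081. B = V − Δ·S = -58.6131.
(1,1): S=180.3200. Δ = (V_up−V_dn)/(S_up−S_dn) = (183.5845−167.1057)/(201.9584−153.2720) = 0.3385. V = [p*·183.5845 + (1−p*)·167.1057]/1.08 = 167.7252. B = V − Δ·S = 106.6924.
(0,0): S=161.0000. Δ = (V_up−V_dn)/(S_up−S_dn) = (167.7252−147.1081)/(180.3200−136.8500) = 0.4743. V = [p*·167.7252 + (1−p*)·147.1081]/1.08 = 152.4730. B = V − Δ·S = 76.1136.
Sanity check at the root: Δ(0,0)·S0 + B(0,0) reproduces V0 = 152.4730.

(0,0): Delta=0.4743 Bond=76.1136
(1,0): Delta=1.5033 Bond=-58.6131
(1,1): Delta=0.3385 Bond=106.6924
(2,0): Delta=-5.0044 Bond=693.6902
(2,1): Delta=2.3622 Bond=-194.9530
(2,2): Delta=0.0714 Bond=169.1723
(3,0): Delta=11.5512 Bond=-887.7356
(3,1): Delta=-7.1896 Bond=1033.8673
(3,2): Delta=3.6229 Bond=-426.9695
(3,3): Delta=-0.3974 Bond=288.7366
V0=152.4730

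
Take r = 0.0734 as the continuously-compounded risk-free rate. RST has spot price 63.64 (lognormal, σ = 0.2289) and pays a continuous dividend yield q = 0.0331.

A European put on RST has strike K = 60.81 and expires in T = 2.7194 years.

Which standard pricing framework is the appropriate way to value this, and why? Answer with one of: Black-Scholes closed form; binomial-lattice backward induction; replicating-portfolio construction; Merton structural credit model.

framework: Black-Scholes closed form

Key observation: a European-exercise option on RST struck at 60.81 — a GBM underlying with constant parameters — admits an analytic price: the data contain no early exercise, no discrete tree, no debt structure.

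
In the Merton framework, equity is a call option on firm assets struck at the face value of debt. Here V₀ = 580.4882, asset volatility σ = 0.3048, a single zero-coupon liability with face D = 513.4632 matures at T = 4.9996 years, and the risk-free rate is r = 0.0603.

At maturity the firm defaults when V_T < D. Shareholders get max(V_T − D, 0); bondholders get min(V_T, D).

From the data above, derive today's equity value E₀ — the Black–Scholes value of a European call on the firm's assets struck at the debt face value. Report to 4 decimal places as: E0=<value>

With assets at 580.4882 and a single debt payment of 513.4632 at 4.9996 years:
d₁ = [ln(V₀/D) + (r + σ²/2)T] / (σ√T)
   = [ln(580.4882/513.4632) + (0.0603 + 0.5·0.3048²)·4.9996] / (0.3048·√4.9996)
   = [0.122691 + 0.533715] / 0.681526 = 0.963141
d₂ = d₁ − σ√T = 0.963141 − 0.681526 = 0.281615
N(d₁) = 0.832262,  N(d₂) = 0.610881,  e^(−rT) = 0.739726
E₀ = V₀·N(d₁) − D·e^(−rT)·N(d₂)
   = 580.4882·0.832262 − 513.4632·0.739726·0.610881 = 251.092237

E0=251.0922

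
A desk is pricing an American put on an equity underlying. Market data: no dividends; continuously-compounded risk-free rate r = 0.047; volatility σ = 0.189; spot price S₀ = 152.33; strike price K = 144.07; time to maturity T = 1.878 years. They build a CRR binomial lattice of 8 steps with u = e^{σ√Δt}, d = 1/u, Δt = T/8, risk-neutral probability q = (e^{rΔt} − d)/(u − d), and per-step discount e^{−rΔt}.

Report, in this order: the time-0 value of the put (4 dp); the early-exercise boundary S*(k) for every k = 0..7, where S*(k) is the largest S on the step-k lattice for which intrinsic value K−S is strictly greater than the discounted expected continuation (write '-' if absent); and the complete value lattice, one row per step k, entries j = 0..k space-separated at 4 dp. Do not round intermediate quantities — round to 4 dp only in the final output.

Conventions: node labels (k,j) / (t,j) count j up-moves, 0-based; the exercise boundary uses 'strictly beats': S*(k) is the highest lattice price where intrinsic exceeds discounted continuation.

params: Δt=0.23475 u=1.09590 d=0.91250 q=0.53762 e^(-rΔt)=0.98903
t_8 payoffs: 70.8499 56.1335 38.4593 17.2328 0.0000 0.0000 0.0000 0.0000 0.0000
t_7: node(7,0) S=80.2416 payoff=63.8284 vs cont=62.2476 → 63.8284 [stop]  node(7,1) S=96.3693 payoff=47.7007 vs cont=46.1199 → 47.7007 [stop]  node(7,2) S=115.7383 payoff=28.3317 vs cont=26.7508 → 28.3317 [stop]  node(7,3) S=139.0004 payoff=5.0696 vs cont=7.8808 → 7.8808 [wait]  node(7,4) S=166.9379 payoff=0.0000 vs cont=0.0000 → 0.0000 [wait]  node(7,5) S=200.4904 payoff=0.0000 vs cont=0.0000 → 0.0000 [wait]  node(7,6) S=240.7866 payoff=0.0000 vs cont=0.0000 → 0.0000 [wait]  node(7,7) S=289.1819 payoff=0.0000 vs cont=0.0000 → 0.0000 [wait]  ⇒ S*(7)=115.7383
t_6: node(6,0) S=87.9365 payoff=56.1335 vs cont=54.5527 → 56.1335 [stop]  node(6,1) S=105.6107 payoff=38.4593 vs cont=36.8785 → 38.4593 [stop]  node(6,2) S=126.8372 payoff=17.2328 vs cont=17.1467 → 17.2328 [stop]  node(6,3) S=152.3300 payoff=0.0000 vs cont=3.6040 → 3.6040 [wait]  node(6,4) S=182.9465 payoff=0.0000 vs cont=0.0000 → 0.0000 [wait]  node(6,5) S=219.7167 payoff=0.0000 vs cont=0.0000 → 0.0000 [wait]  node(6,6) S=263.8771 payoff=0.0000 vs cont=0.0000 → 0.0000 [wait]  ⇒ S*(6)=126.8372
t_5: node(5,0) S=96.3693 payoff=47.7007 vs cont=46.1199 → 47.7007 [stop]  node(5,1) S=115.7383 payoff=28.3317 vs cont=26.7508 → 28.3317 [stop]  node(5,2) S=139.0004 payoff=5.0696 vs cont=9.7970 → 9.7970 [wait]  node(5,3) S=166.9379 payoff=0.0000 vs cont=1.6481 → 1.6481 [wait]  node(5,4) S=200.4904 payoff=0.0000 vs cont=0.0000 → 0.0000 [wait]  node(5,5) S=240.7866 payoff=0.0000 vs cont=0.0000 → 0.0000 [wait]  ⇒ S*(5)=115.7383
t_4: node(4,0) S=105.6107 payoff=38.4593 vs cont=36.8785 → 38.4593 [stop]  node(4,1) S=126.8372 payoff=17.2328 vs cont=18.1656 → 18.1656 [wait]  node(4,2) S=152.3300 payoff=0.0000 vs cont=5.3566 → 5.3566 [wait]  node(4,3) S=182.9465 payoff=0.0000 vs cont=0.7537 → 0.7537 [wait]  node(4,4) S=219.7167 payoff=0.0000 vs cont=0.0000 → 0.0000 [wait]  ⇒ S*(4)=105.6107
t_3: node(3,0) S=115.7383 payoff=28.3317 vs cont=27.2468 → 28.3317 [stop]  node(3,1) S=139.0004 payoff=5.0696 vs cont=11.1556 → 11.1556 [wait]  node(3,2) S=166.9379 payoff=0.0000 vs cont=2.8504 → 2.8504 [wait]  node(3,3) S=200.4904 payoff=0.0000 vs cont=0.3447 → 0.3447 [wait]  ⇒ S*(3)=115.7383
t_2: node(2,0) S=126.8372 payoff=17.2328 vs cont=18.8880 → 18.8880 [wait]  node(2,1) S=152.3300 payoff=0.0000 vs cont=6.6172 → 6.6172 [wait]  node(2,2) S=182.9465 payoff=0.0000 vs cont=1.4868 → 1.4868 [wait]  ⇒ S*(2)=-
t_1: node(1,0) S=139.0004 payoff=5.0696 vs cont=12.1561 → 12.1561 [wait]  node(1,1) S=166.9379 payoff=0.0000 vs cont=3.8167 → 3.8167 [wait]  ⇒ S*(1)=-
t_0: node(0,0) S=152.3300 payoff=0.0000 vs cont=7.5885 → 7.5885 [wait]  ⇒ S*(0)=-

price = 7.5885
boundary = - - - 115.7383 105.6107 115.7383 126.8372 115.7383
tree:
7.5885
12.1561 3.8167
18.8880 6.6172 1.4868
28.3317 11.1556 2.8504 0.3447
38.4593 18.1656 5.3566 0.7537 0.0000
47.7007 28.3317 9.7970 1.6481 0.0000 0.0000
56.1335 38.4593 17.2328 3.6040 0.0000 0.0000 0.0000
63.8284 47.7007 28.3317 7.8808 0.0000 0.0000 0.0000 0.0000
70.8499 56.1335 38.4593 17.2328 0.0000 0.0000 0.0000 0.0000 0.0000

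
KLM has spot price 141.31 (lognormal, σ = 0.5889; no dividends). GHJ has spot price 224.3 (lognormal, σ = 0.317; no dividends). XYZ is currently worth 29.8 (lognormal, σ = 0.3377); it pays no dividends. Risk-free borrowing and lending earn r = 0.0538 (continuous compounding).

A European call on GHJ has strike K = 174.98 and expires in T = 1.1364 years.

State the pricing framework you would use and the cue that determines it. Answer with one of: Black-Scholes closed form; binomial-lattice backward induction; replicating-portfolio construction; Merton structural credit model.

Key observation: a European-exercise option on GHJ struck at 174.98 — a GBM underlying with constant parameters — admits an analytic price: the data contain no early exercise, no discrete tree, no debt structure.

framework: Black-Scholes closed form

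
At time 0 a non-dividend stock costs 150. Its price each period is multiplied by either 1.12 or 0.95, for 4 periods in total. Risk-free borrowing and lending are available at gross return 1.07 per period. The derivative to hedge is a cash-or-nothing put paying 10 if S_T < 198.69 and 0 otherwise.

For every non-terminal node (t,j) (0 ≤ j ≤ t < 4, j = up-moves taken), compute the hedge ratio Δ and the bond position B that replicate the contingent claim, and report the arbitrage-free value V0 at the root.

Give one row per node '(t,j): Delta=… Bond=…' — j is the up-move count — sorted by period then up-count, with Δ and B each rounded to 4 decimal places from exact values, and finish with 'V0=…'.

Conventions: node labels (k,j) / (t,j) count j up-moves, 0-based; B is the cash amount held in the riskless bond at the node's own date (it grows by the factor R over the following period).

Under the risk-neutral measure, an up-move has probability p* = (R−d)/(u−d) = 0.7059 and values discount at R = 1.07.
Payoffs at expiry: V(4,0)=10.0000, V(4,1)=10.0000, V(4,2)=10.0000, V(4,3)=0.0000, V(4,4)=0.0000
(3,0): S=128.6062. Δ = (V_up−V_dn)/(S_up−S_dn) = (10.0000−10.0000)/(144.0390−122.1759) = 0.0000. V = [p*·10.0000 + (1−p*)·10.0000]/1.07 = 9.3458. B = V − Δ·S = 9.3458.
(3,1): S=151.6200. Δ = (V_up−V_dn)/(S_up−S_dn) = (10.0000−10.0000)/(169.8144−144.0390) = 0.0000. V = [p*·10.0000 + (1−p*)·10.0000]/1.07 = 9.3458. B = V − Δ·S = 9.3458.
(3,2): S=178.7520. Δ = (V_up−V_dn)/(S_up−S_dn) = (0.0000−10.0000)/(200.2022−169.8144) = -0.3291. V = [p*·0.0000 + (1−p*)·10.0000]/1.07 = 2.7488. B = V − Δ·S = 61.5723.
(3,3): S=210.7392. Δ = (V_up−V_dn)/(S_up−S_dn) = (0.0000−0.0000)/(236.0279−200.2022) = 0.0000. V = [p*·0.0000 + (1−p*)·0.0000]/1.07 = 0.0000. B = V − Δ·S = 0.0000.
(2,0): S=135.3750. Δ = (V_up−V_dn)/(S_up−S_dn) = (9.3458−9.3458)/(151.6200−128.6062) = 0.0000. V = [p*·9.3458 + (1−p*)·9.3458]/1.07 = 8.7344. B = V − Δ·S = 8.7344.
(2,1): S=159.6000. Δ = (V_up−V_dn)/(S_up−S_dn) = (2.7488−9.3458)/(178.7520−151.6200) = -0.2431. V = [p*·2.7488 + (1−p*)·9.3458]/1.07 = 4.3823. B = V − Δ·S = 43.1884.
(2,2): S=188.1600. Δ = (V_up−V_dn)/(S_up−S_dn) = (0.0000−2.7488)/(210.7392−178.7520) = -0.0859. V = [p*·0.0000 + (1−p*)·2.7488]/1.07 = 0.7556. B = V − Δ·S = 16.9248.
(1,0): S=142.5000. Δ = (V_up−V_dn)/(S_up−S_dn) = (4.3823−8.7344)/(159.6000−135.3750) = -0.1797. V = [p*·4.3823 + (1−p*)·8.7344]/1.07 = 5.2919. B = V − Δ·S = 30.8924.
(1,1): S=168.0000. Δ = (V_up−V_dn)/(S_up−S_dn) = (0.7556−4.3823)/(188.1600−159.6000) = -0.1270. V = [p*·0.7556 + (1−p*)·4.3823]/1.07 = 1.7030. B = V − Δ·S = 23.0368.
(0,0): S=150.0000. Δ = (V_up−V_dn)/(S_up−S_dn) = (1.7030−5.2919)/(168.0000−142.5000) = -0.1407. V = [p*·1.7030 + (1−p*)·5.2919]/1.07 = 2.5781. B = V − Δ·S = 23.6890.
Sanity check at the root: Δ(0,0)·S0 + B(0,0) reproduces V0 = 2.5781.

(0,0): Delta=-0.1407 Bond=23.6890
(1,0): Delta=-0.1797 Bond=30.8924
(1,1): Delta=-0.1270 Bond=23.0368
(2,0): Delta=0.0000 Bond=8.7344
(2,1): Delta=-0.2431 Bond=43.1884
(2,2): Delta=-0.0859 Bond=16.9248
(3,0): Delta=0.0000 Bond=9.3458
(3,1): Delta=0.0000 Bond=9.3458
(3,2): Delta=-0.3291 Bond=61.5723
(3,3): Delta=0.0000 Bond=0.0000
V0=2.5781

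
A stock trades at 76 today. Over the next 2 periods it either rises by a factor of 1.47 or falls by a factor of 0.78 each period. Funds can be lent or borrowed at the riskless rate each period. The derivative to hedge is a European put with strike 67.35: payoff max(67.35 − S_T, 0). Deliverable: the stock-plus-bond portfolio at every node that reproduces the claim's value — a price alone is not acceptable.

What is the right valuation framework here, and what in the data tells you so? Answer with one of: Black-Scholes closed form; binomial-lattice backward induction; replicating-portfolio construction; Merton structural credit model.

framework: replicating-portfolio construction

Key observation: the task asks for the hedge itself — share and bond holdings at every node of the 2-period tree on spot 76 with factors 1.47/0.78 — which is exactly what the replicating-portfolio construction produces.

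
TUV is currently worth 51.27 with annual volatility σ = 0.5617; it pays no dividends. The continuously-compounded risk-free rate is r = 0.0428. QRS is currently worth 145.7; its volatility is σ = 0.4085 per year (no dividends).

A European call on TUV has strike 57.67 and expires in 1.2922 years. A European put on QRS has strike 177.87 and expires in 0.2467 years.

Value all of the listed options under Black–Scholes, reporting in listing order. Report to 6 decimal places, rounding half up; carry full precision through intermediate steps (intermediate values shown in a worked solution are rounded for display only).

price(TUV call K=57.67) = 11.666796
price(QRS put K=177.87) = 33.372508

[TUV call K=57.67]
σ√T = 0.5617·√1.2922 = 0.638512
d₁ = (ln(S/K) + (r+σ²/2)T) / (σ√T) = (ln(51.27/57.67) + (0.0428+0.5617²/2)·1.2922) / 0.638512 = (-0.117631 + 0.259155) / 0.638512 = 0.221646
d₂ = d₁ − σ√T = 0.221646 − 0.638512 = -0.416866
e^{−rT} = 0.946195
N(d₁) = 0.587705,  N(d₂) = 0.338388
price = S·N(d₁) − K·e^{−rT}·N(d₂) = 30.131653 − 18.464857 = 11.666796
[QRS put K=177.87]
σ√T = 0.4085·√0.2467 = 0.202897
d₁ = (ln(S/K) + (r+σ²/2)T) / (σ√T) = (ln(145.7/177.87) + (0.0428+0.4085²/2)·0.2467) / 0.202897 = (-0.199503 + 0.031142) / 0.202897 = -0.829783
d₂ = d₁ − σ√T = -0.829783 − 0.202897 = -1.032680
e^{−rT} = 0.989497
N(−d₁) = 0.796669,  N(−d₂) = 0.849123
price = K·e^{−rT}·N(−d₂) − S·N(−d₁) = 149.447200 − 116.074692 = 33.372508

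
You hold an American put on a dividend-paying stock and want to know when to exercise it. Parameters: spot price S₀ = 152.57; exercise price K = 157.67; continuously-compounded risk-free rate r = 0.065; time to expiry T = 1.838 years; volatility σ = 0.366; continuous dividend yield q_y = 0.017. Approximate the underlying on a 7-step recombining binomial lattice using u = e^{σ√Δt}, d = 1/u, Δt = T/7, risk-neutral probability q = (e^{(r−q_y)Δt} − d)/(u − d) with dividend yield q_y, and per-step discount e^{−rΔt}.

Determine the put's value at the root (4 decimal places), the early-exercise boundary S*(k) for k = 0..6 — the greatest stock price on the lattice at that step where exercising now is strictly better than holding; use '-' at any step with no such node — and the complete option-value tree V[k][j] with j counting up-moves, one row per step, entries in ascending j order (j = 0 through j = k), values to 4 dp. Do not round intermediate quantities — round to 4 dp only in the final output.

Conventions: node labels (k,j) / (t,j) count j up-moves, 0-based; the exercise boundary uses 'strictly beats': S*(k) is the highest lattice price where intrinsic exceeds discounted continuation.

params: Δt=0.26257 u=1.20628 d=0.82899 q=0.48687 e^(-rΔt)=0.98308
t_7 payoffs: 116.6192 97.9361 70.7499 31.1907 0.0000 0.0000 0.0000 0.0000
t_6: node(6,0) S=49.5189 payoff=108.1511 vs cont=105.7035 → 108.1511 [stop]  node(6,1) S=72.0561 payoff=85.6139 vs cont=83.2667 → 85.6139 [stop]  node(6,2) S=104.8503 payoff=52.8197 vs cont=50.6185 → 52.8197 [stop]  node(6,3) S=152.5700 payoff=5.1000 vs cont=15.7341 → 15.7341 [wait]  node(6,4) S=222.0079 payoff=0.0000 vs cont=0.0000 → 0.0000 [wait]  node(6,5) S=323.0485 payoff=0.0000 vs cont=0.0000 → 0.0000 [wait]  node(6,6) S=470.0748 payoff=0.0000 vs cont=0.0000 → 0.0000 [wait]  ⇒ S*(6)=104.8503
t_5: node(5,0) S=59.7339 payoff=97.9361 vs cont=95.5340 → 97.9361 [stop]  node(5,1) S=86.9201 payoff=70.7499 vs cont=68.4689 → 70.7499 [stop]  node(5,2) S=126.4793 payoff=31.1907 vs cont=34.1756 → 34.1756 [wait]  node(5,3) S=184.0428 payoff=0.0000 vs cont=7.9371 → 7.9371 [wait]  node(5,4) S=267.8046 payoff=0.0000 vs cont=0.0000 → 0.0000 [wait]  node(5,5) S=389.6882 payoff=0.0000 vs cont=0.0000 → 0.0000 [wait]  ⇒ S*(5)=86.9201
t_4: node(4,0) S=72.0561 payoff=85.6139 vs cont=83.2667 → 85.6139 [stop]  node(4,1) S=104.8503 payoff=52.8197 vs cont=52.0472 → 52.8197 [stop]  node(4,2) S=152.5700 payoff=5.1000 vs cont=21.0388 → 21.0388 [wait]  node(4,3) S=222.0079 payoff=0.0000 vs cont=4.0039 → 4.0039 [wait]  node(4,4) S=323.0485 payoff=0.0000 vs cont=0.0000 → 0.0000 [wait]  ⇒ S*(4)=104.8503
t_3: node(3,0) S=86.9201 payoff=70.7499 vs cont=68.4689 → 70.7499 [stop]  node(3,1) S=126.4793 payoff=31.1907 vs cont=36.7146 → 36.7146 [wait]  node(3,2) S=184.0428 payoff=0.0000 vs cont=12.5294 → 12.5294 [wait]  node(3,3) S=267.8046 payoff=0.0000 vs cont=2.0197 → 2.0197 [wait]  ⇒ S*(3)=86.9201
t_2: node(2,0) S=104.8503 payoff=52.8197 vs cont=53.2624 → 53.2624 [wait]  node(2,1) S=152.5700 payoff=5.1000 vs cont=24.5176 → 24.5176 [wait]  node(2,2) S=222.0079 payoff=0.0000 vs cont=7.2871 → 7.2871 [wait]  ⇒ S*(2)=-
t_1: node(1,0) S=126.4793 payoff=31.1907 vs cont=38.6030 → 38.6030 [wait]  node(1,1) S=184.0428 payoff=0.0000 vs cont=15.8557 → 15.8557 [wait]  ⇒ S*(1)=-
t_0: node(0,0) S=152.5700 payoff=5.1000 vs cont=27.0622 → 27.0622 [wait]  ⇒ S*(0)=-

price = 27.0622
boundary = - - - 86.9201 104.8503 86.9201 104.8503
tree:
27.0622
38.6030 15.8557
53.2624 24.5176 7.2871
70.7499 36.7146 12.5294 2.0197
85.6139 52.8197 21.0388 4.0039 0.0000
97.9361 70.7499 34.1756 7.9371 0.0000 0.0000
108.1511 85.6139 52.8197 15.7341 0.0000 0.0000 0.0000
116.6192 97.9361 70.7499 31.1907 0.0000 0.0000 0.0000 0.0000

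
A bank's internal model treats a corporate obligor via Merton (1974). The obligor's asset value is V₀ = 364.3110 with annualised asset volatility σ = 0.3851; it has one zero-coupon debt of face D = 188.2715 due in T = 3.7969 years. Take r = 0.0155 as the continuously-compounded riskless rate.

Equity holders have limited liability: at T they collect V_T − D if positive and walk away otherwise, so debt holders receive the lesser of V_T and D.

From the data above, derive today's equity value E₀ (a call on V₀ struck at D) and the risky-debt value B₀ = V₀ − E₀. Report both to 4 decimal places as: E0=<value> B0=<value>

E0=203.2678 B0=161.0432

Work the structural quantities from V₀ = 364.3110 against face 188.2715:
d₁ = [ln(V₀/D) + (r + σ²/2)T] / (σ√T)
   = [ln(364.3110/188.2715) + (0.0155 + 0.5·0.3851²)·3.7969] / (0.3851·√3.7969)
   = [0.660123 + 0.340396] / 0.750392 = 1.333328
d₂ = d₁ − σ√T = 1.333328 − 0.750392 = 0.582937
N(d₁) = 0.908788,  N(d₂) = 0.720032,  e^(−rT) = 0.942846
E₀ = V₀·N(d₁) − D·e^(−rT)·N(d₂)
   = 364.3110·0.908788 − 188.2715·0.942846·0.720032 = 203.267785
B₀ = V₀ − E₀ = 364.3110 − 203.267785 = 161.043215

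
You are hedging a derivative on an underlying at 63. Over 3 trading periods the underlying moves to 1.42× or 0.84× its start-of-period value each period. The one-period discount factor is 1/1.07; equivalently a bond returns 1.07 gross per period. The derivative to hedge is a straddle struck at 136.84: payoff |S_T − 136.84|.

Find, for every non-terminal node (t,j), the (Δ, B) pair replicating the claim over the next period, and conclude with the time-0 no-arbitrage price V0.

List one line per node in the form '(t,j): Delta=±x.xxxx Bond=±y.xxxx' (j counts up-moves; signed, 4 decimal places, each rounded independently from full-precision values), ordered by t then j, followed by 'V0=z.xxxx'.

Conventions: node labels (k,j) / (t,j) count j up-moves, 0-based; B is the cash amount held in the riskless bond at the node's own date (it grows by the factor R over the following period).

The replicating-portfolio and risk-neutral prices coincide; use p* = (1.07−0.84)/(1.42−0.84) = 0.3966 for the latter.
Payoffs at expiry: V(3,0)=99.4996, V(3,1)=73.7170, V(3,2)=30.1321, V(3,3)=43.5471
  t=2,j=0: stock 44.4528 → up 63.1230 (V=73.7170), down 37.3404 (V=99.4996). Price 83.4351; hedge Δ=-1.0000, bond B=127.8879.
  t=2,j=1: stock 75.1464 → up 106.7079 (V=30.1321), down 63.1230 (V=73.7170). Price 52.7415; hedge Δ=-1.0000, bond B=127.8879.
  t=2,j=2: stock 127.0332 → up 180.3871 (V=43.5471), down 106.7079 (V=30.1321). Price 33.1326; hedge Δ=0.1821, bond B=10.0032.
  t=1,j=0: stock 52.9200 → up 75.1464 (V=52.7415), down 44.4528 (V=83.4351). Price 66.6014; hedge Δ=-1.0000, bond B=119.5214.
  t=1,j=1: stock 89.4600 → up 127.0332 (V=33.1326), down 75.1464 (V=52.7415). Price 42.0239; hedge Δ=-0.3779, bond B=75.8322.
  t=0,j=0: stock 63.0000 → up 89.4600 (V=42.0239), down 52.9200 (V=66.6014). Price 53.1356; hedge Δ=-0.6726, bond B=95.5106.
As a check, the time-0 holding Δ(0,0)·S0 + B(0,0) comes to 53.1356 — exactly V0.

(0,0): Delta=-0.6726 Bond=95.5106
(1,0): Delta=-1.0000 Bond=119.5214
(1,1): Delta=-0.3779 Bond=75.8322
(2,0): Delta=-1.0000 Bond=127.8879
(2,1): Delta=-1.0000 Bond=127.8879
(2,2): Delta=0.1821 Bond=10.0032
V0=53.1356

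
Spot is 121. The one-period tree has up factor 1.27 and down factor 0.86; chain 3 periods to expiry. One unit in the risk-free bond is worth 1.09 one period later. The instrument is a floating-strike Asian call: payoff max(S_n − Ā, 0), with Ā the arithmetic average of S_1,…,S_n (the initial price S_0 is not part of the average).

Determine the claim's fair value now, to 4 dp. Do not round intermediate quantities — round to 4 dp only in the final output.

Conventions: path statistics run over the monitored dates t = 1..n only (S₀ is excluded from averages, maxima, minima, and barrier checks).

price = 12.9232

Under the martingale measure an up-move has probability p* = 0.5610; value the claim as the probability-weighted average of per-path payoffs, discounted 3 periods at R = 1.09.
Enumerate all 2^3 = 8 price paths (U = up ×1.27, D = down ×0.86); each path with k up-moves has probability p*^k·(1−p*)^(3−k).
DDD: Ā=90.1715, payoff=0.0000, prob=0.084619
UDD: Ā=133.1602, payoff=0.0000, prob=0.108124
DUD: Ā=116.6235, payoff=0.0000, prob=0.108124
UUD: Ā=172.2231, payoff=0.0000, prob=0.138158
DDU: Ā=102.4020, payoff=11.2524, prob=0.108124
UDU: Ā=151.2215, payoff=16.6168, prob=0.138158
DUU: Ā=134.6849, payoff=33.1535, prob=0.138158
UUU: Ā=198.8951, payoff=48.9593, prob=0.176535
Price = Σ prob·payoff / R^3 = 16.735876 / 1.295029 = 12.9232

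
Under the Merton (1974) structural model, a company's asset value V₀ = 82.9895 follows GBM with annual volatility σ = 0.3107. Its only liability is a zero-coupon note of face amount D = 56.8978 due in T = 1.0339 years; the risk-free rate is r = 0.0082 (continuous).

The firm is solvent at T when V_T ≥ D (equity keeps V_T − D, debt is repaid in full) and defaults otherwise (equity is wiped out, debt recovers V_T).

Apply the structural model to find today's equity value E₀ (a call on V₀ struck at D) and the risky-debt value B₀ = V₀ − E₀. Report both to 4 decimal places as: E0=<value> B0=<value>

Equity is a call on the firm's assets struck at D = 56.8978:
d₁ = [ln(V₀/D) + (r + σ²/2)T] / (σ√T)
   = [ln(82.9895/56.8978) + (0.0082 + 0.5·0.3107²)·1.0339] / (0.3107·√1.0339)
   = [0.377457 + 0.058381] / 0.315922 = 1.379575
d₂ = d₁ − σ√T = 1.379575 − 0.315922 = 1.063653
N(d₁) = 0.916141,  N(d₂) = 0.856257,  e^(−rT) = 0.991558
E₀ = V₀·N(d₁) − D·e^(−rT)·N(d₂)
   = 82.9895·0.916141 − 56.8978·0.991558·0.856257 = 27.722261
B₀ = V₀ − E₀ = 82.9895 − 27.722261 = 55.267239

E0=27.7223 B0=55.2672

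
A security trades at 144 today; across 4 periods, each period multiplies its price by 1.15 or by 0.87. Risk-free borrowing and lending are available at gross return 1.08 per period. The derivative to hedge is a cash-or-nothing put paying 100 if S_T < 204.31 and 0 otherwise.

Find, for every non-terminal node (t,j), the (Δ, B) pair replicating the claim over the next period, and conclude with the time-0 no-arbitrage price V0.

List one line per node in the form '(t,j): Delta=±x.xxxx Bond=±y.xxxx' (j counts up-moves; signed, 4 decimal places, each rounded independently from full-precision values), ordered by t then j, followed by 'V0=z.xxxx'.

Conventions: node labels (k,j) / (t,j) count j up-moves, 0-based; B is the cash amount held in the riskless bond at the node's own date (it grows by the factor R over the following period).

(0,0): Delta=-0.8306 Bond=169.8526
(1,0): Delta=0.0000 Bond=79.3832
(1,1): Delta=-1.0401 Bond=218.1267
(2,0): Delta=0.0000 Bond=85.7339
(2,1): Delta=0.0000 Bond=85.7339
(2,2): Delta=-1.3023 Bond=285.5244
(3,0): Delta=0.0000 Bond=92.5926
(3,1): Delta=0.0000 Bond=92.5926
(3,2): Delta=0.0000 Bond=92.5926
(3,3): Delta=-1.6307 Bond=380.2910
V0=50.2462

Arbitrage-free pricing uses the up-move probability p* = (R−d)/(u−d) = 0.7500, discounting each step at R = 1.08.
At maturity the claim pays: V(4,0)=100.0000, V(4,1)=100.0000, V(4,2)=100.0000, V(4,3)=100.0000, V(4,4)=0.0000
  t=3,j=0: stock 94.8244 → up 109.0481 (V=100.0000), down 82.4973 (V=100.0000). Price 92.5926; hedge Δ=0.0000, bond B=92.5926.
  t=3,j=1: stock 125.3426 → up 144.1440 (V=100.0000), down 109.0481 (V=100.0000). Price 92.5926; hedge Δ=0.0000, bond B=92.5926.
  t=3,j=2: stock 165.6828 → up 190.5352 (V=100.0000), down 144.1440 (V=100.0000). Price 92.5926; hedge Δ=0.0000, bond B=92.5926.
  t=3,j=3: stock 219.0060 → up 251.8569 (V=0.0000), down 190.5352 (V=100.0000). Price 23.1481; hedge Δ=-1.6307, bond B=380.2910.
  t=2,j=0: stock 108.9936 → up 125.3426 (V=92.5926), down 94.8244 (V=92.5926). Price 85.7339; hedge Δ=0.0000, bond B=85.7339.
  t=2,j=1: stock 144.0720 → up 165.6828 (V=92.5926), down 125.3426 (V=92.5926). Price 85.7339; hedge Δ=0.0000, bond B=85.7339.
  t=2,j=2: stock 190.4400 → up 219.0060 (V=23.1481), down 165.6828 (V=92.5926). Price 37.5086; hedge Δ=-1.3023, bond B=285.5244.
  t=1,j=0: stock 125.2800 → up 144.0720 (V=85.7339), down 108.9936 (V=85.7339). Price 79.3832; hedge Δ=0.0000, bond B=79.3832.
  t=1,j=1: stock 165.6000 → up 190.4400 (V=37.5086), down 144.0720 (V=85.7339). Price 45.8934; hedge Δ=-1.0401, bond B=218.1267.
  t=0,j=0: stock 144.0000 → up 165.6000 (V=45.8934), down 125.2800 (V=79.3832). Price 50.2462; hedge Δ=-0.8306, bond B=169.8526.
Check: Δ(0,0)·S0 + B(0,0) = 50.2462 = V0.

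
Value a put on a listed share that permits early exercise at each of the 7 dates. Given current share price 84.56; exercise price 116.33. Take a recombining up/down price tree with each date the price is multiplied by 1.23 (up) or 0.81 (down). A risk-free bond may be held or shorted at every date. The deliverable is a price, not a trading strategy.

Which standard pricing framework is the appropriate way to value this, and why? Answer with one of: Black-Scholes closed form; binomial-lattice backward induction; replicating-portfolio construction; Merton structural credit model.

Key observation: the exercise right at every one of the 7 steps is what matters: each node needs max(116.33 − S, continuation), which only the stepwise tree valuation starting from spot 84.56 delivers.

framework: binomial-lattice backward induction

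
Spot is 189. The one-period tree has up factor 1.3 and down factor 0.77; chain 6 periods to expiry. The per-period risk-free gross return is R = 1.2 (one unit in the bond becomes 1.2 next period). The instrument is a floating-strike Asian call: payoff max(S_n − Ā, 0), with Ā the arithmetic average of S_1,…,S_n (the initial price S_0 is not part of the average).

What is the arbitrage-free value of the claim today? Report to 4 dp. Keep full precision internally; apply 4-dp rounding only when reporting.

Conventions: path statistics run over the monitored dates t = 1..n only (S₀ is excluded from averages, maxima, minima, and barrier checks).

price = 64.3280

Risk-neutral up-probability p* = (R−d)/(u−d) = (1.2−0.77)/(1.3−0.77) = 0.8113; the claim prices as the p*-weighted sum of path payoffs discounted by R^6.
Enumerate all 2^6 = 64 price paths (U = up ×1.3, D = down ×0.77); each path with k up-moves has probability p*^k·(1−p*)^(6−k).
DDDDDD: Ā=83.4770, payoff=0.0000, prob=0.000045
UDDDDD: Ā=140.9352, payoff=0.0000, prob=0.000194
DUDDDD: Ā=124.2402, payoff=0.0000, prob=0.000194
UUDDDD: Ā=209.7562, payoff=0.0000, prob=0.000834
DDUDDD: Ā=111.3851, payoff=0.0000, prob=0.000194
UDUDDD: Ā=188.0527, payoff=0.0000, prob=0.000834
DUUDDD: Ā=171.3577, payoff=0.0000, prob=0.000834
UUUDDD: Ā=289.3053, payoff=0.0000, prob=0.003587
DDDUDD: Ā=101.4866, payoff=0.0000, prob=0.000194
UDDUDD: Ā=171.3410, payoff=0.0000, prob=0.000834
DUDUDD: Ā=154.6460, payoff=0.0000, prob=0.000834
UUDUDD: Ā=261.0907, payoff=0.0000, prob=0.003587
DDUUDD: Ā=141.7909, payoff=0.0000, prob=0.000834
UDUUDD: Ā=239.3872, payoff=0.0000, prob=0.003587
DUUUDD: Ā=222.6922, payoff=0.0000, prob=0.003587
UUUUDD: Ā=375.9739, payoff=0.0000, prob=0.015425
DDDDUD: Ā=93.8648, payoff=0.0000, prob=0.000194
UDDDUD: Ā=158.4730, payoff=0.0000, prob=0.000834
DUDDUD: Ā=141.7780, payoff=0.0000, prob=0.000834
UUDDUD: Ā=239.3655, payoff=0.0000, prob=0.003587
DDUDUD: Ā=128.9229, payoff=0.0000, prob=0.000834
UDUDUD: Ā=217.6620, payoff=0.0000, prob=0.003587
DUUDUD: Ā=200.9670, payoff=0.0000, prob=0.003587
UUUDUD: Ā=339.2950, payoff=0.0000, prob=0.015425
DDDUUD: Ā=119.0244, payoff=0.0000, prob=0.000834
UDDUUD: Ā=200.9503, payoff=0.0000, prob=0.003587
DUDUUD: Ā=184.2553, payoff=5.3122, prob=0.003587
UUDUUD: Ā=311.0804, payoff=8.9687, prob=0.015425
DDUUUD: Ā=171.4002, payoff=18.1674, prob=0.003587
UDUUUD: Ā=289.3769, payoff=30.6722, prob=0.015425
DUUUUD: Ā=272.6819, payoff=47.3672, prob=0.015425
UUUUUD: Ā=460.3721, payoff=79.9706, prob=0.066326
DDDDDU: Ā=87.9960, payoff=0.0000, prob=0.000194
UDDDDU: Ā=148.5647, payoff=0.0000, prob=0.000834
DUDDDU: Ā=131.8697, payoff=0.0000, prob=0.000834
UUDDDU: Ā=222.6371, payoff=0.0000, prob=0.003587
DDUDDU: Ā=119.0145, payoff=0.0000, prob=0.000834
UDUDDU: Ā=200.9336, payoff=0.0000, prob=0.003587
DUUDDU: Ā=184.2386, payoff=5.3290, prob=0.003587
UUUDDU: Ā=311.0522, payoff=8.9969, prob=0.015425
DDDUDU: Ā=109.1161, payoff=3.1663, prob=0.000834
UDDUDU: Ā=184.2219, payoff=5.3457, prob=0.003587
DUDUDU: Ā=167.5269, payoff=22.0407, prob=0.003587
UUDUDU: Ā=282.8376, payoff=37.2115, prob=0.015425
DDUUDU: Ā=154.6718, payoff=34.8958, prob=0.003587
UDUUDU: Ā=261.1341, payoff=58.9150, prob=0.015425
DUUUDU: Ā=244.4391, payoff=75.6100, prob=0.015425
UUUUDU: Ā=412.6895, payoff=127.6532, prob=0.066326
DDDDUU: Ā=101.4942, payoff=10.7881, prob=0.000834
UDDDUU: Ā=171.3539, payoff=18.2137, prob=0.003587
DUDDUU: Ā=154.6589, payoff=34.9087, prob=0.003587
UUDDUU: Ā=261.1124, payoff=58.9367, prob=0.015425
DDUDUU: Ā=141.8038, payoff=47.7638, prob=0.003587
UDUDUU: Ā=239.4089, payoff=80.6402, prob=0.015425
DUUDUU: Ā=222.7139, payoff=97.3352, prob=0.015425
UUUDUU: Ā=376.0106, payoff=164.3321, prob=0.066326
DDDUUU: Ā=131.9053, payoff=57.6623, prob=0.003587
UDDUUU: Ā=222.6973, payoff=97.3519, prob=0.015425
DUDUUU: Ā=206.0023, payoff=114.0469, prob=0.015425
UUDUUU: Ā=347.7960, payoff=192.5467, prob=0.066326
DDUUUU: Ā=193.1471, payoff=126.9020, prob=0.015425
UDUUUU: Ā=326.0925, payoff=214.2502, prob=0.066326
DUUUUU: Ā=309.3975, payoff=230.9452, prob=0.066326
UUUUUU: Ā=522.3594, payoff=389.9075, prob=0.285204
Price = Σ prob·payoff / R^6 = 192.082396 / 2.985984 = 64.3280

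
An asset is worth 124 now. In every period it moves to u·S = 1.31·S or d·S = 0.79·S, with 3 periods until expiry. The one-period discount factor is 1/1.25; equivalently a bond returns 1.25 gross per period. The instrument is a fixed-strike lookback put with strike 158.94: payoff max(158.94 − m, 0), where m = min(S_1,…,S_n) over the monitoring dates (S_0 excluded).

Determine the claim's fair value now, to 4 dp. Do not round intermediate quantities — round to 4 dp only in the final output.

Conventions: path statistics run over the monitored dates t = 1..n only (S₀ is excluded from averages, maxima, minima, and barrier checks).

With p* = (R−d)/(u−d) = 0.8846, sum probability × payoff across the paths and divide by R^3.
Enumerate all 2^3 = 8 price paths (U = up ×1.31, D = down ×0.79); each path with k up-moves has probability p*^k·(1−p*)^(3−k).
DDD: m=61.1368, payoff=97.8032, prob=0.001536
UDD: m=101.3788, payoff=57.5612, prob=0.011777
DUD: m=97.9600, payoff=60.9800, prob=0.011777
UUD: m=162.4400, payoff=0.0000, prob=0.090294
DDU: m=77.3884, payoff=81.5516, prob=0.011777
UDU: m=128.3276, payoff=30.6124, prob=0.090294
DUU: m=97.9600, payoff=60.9800, prob=0.090294
UUU: m=162.4400, payoff=0.0000, prob=0.692251
Price = Σ prob·payoff / R^3 = 10.777027 / 1.953125 = 5.5178

price = 5.5178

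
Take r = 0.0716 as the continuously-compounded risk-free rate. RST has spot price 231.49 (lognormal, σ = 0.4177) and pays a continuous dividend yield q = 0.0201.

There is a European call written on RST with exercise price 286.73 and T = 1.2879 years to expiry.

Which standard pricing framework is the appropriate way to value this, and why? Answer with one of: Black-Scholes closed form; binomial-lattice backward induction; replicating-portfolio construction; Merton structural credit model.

framework: Black-Scholes closed form

Key observation: a European claim on RST (strike 286.73) — a lognormal (GBM) underlying with constant rate and volatility — has an exact closed-form value; no lattice or capital structure is involved.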